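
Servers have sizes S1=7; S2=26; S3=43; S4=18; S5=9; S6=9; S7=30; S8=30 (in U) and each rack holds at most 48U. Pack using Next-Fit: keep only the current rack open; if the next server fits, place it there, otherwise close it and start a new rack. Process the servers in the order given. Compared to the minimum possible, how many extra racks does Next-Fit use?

Next-Fit: [7,26] [43] [18,9,9] [30] [30] → 5 racks.
Total size 172U; any packing needs at least ⌈172/48⌉ = 4 racks.
An optimal packing achieves that bound: [43] [30,18] [30,9,9] [26,7] → 4 racks.
Excess: 5 − 4 = 1.

1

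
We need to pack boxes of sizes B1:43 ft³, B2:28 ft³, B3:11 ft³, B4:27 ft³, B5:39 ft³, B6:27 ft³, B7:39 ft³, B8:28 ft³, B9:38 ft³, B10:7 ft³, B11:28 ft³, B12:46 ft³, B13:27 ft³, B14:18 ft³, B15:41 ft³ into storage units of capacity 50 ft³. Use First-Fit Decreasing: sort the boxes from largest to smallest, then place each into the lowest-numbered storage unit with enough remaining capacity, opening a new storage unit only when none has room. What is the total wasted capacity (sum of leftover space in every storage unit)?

153

Sorted descending: 46, 43, 41, 39, 39, 38, 28, 28, 28, 27, 27, 27, 18, 11, 7.
Put 46 ft³ in storage unit 1; 4 ft³ remain.
Put 43 ft³ in storage unit 2; 7 ft³ remain.
Put 41 ft³ in storage unit 3; 9 ft³ remain.
Put 39 ft³ in storage unit 4; 11 ft³ remain.
Put 39 ft³ in storage unit 5; 11 ft³ remain.
Put 38 ft³ in storage unit 6; 12 ft³ remain.
Put 28 ft³ in storage unit 7; 22 ft³ remain.
Put 28 ft³ in storage unit 8; 22 ft³ remain.
Put 28 ft³ in storage unit 9; 22 ft³ remain.
Put 27 ft³ in storage unit 10; 23 ft³ remain.
Put 27 ft³ in storage unit 11; 23 ft³ remain.
Put 27 ft³ in storage unit 12; 23 ft³ remain.
Put 18 ft³ in storage unit 7; 4 ft³ remain.
Put 11 ft³ in storage unit 4; 0 ft³ remain.
Put 7 ft³ in storage unit 2; 0 ft³ remain.
12 storage units × 50 ft³ = 600 ft³; used 447 ft³; unused 153 ft³.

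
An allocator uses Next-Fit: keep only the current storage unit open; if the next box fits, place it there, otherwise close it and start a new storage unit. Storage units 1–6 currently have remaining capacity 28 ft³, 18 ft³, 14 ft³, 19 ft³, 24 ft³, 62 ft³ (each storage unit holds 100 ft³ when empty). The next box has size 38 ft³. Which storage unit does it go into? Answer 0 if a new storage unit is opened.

6

Next-Fit only looks at storage unit 6, which has 62 ft³ free.
38 ft³ fits there.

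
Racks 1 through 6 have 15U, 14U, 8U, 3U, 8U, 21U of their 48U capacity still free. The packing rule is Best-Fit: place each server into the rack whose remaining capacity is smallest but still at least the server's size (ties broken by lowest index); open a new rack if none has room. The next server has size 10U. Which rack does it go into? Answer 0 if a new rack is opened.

2

Racks with room: rack 1 (15U), rack 2 (14U), rack 6 (21U).
Tightest fit is rack 2 with 14U free.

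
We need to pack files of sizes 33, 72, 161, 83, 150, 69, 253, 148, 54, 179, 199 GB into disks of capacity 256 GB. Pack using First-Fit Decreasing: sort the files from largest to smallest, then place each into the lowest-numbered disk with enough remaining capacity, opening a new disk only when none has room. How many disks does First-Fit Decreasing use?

6

Sorted descending: 253, 199, 179, 161, 150, 148, 83, 72, 69, 54, 33.
disk 1: place 253 GB, 3 GB left
disk 2: place 199 GB, 57 GB left
disk 3: place 179 GB, 77 GB left
disk 4: place 161 GB, 95 GB left
disk 5: place 150 GB, 106 GB left
disk 6: place 148 GB, 108 GB left
disk 4: place 83 GB, 12 GB left
disk 3: place 72 GB, 5 GB left
disk 5: place 69 GB, 37 GB left
disk 2: place 54 GB, 3 GB left
disk 5: place 33 GB, 4 GB left
Final disks: [253] [199,54] [179,72] [161,83] [150,69,33] [148].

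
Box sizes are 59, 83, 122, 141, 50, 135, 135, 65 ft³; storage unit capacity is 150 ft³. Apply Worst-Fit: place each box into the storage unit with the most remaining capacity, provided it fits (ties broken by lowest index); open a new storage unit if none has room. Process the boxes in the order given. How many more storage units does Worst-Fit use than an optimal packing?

Worst-Fit: [59,83] [122] [141] [50,65] [135] [135] → 6 storage units.
Total size 790 ft³; any packing needs at least ⌈790/150⌉ = 6 storage units.
So 6 is already optimal.

0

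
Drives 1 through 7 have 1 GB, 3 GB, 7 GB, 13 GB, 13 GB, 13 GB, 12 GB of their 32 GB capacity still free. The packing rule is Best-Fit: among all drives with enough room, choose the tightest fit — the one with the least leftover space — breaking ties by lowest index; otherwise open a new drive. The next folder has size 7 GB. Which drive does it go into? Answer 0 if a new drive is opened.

3

Drives with room: drive 3 (7 GB), drive 4 (13 GB), drive 5 (13 GB), drive 6 (13 GB), drive 7 (12 GB).
Tightest fit is drive 3 with 7 GB free.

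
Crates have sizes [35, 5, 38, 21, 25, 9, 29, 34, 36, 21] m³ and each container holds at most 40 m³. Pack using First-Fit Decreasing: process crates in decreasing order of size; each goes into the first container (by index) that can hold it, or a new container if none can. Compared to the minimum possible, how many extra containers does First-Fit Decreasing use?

First-Fit Decreasing: [38] [36] [35,5] [34] [29,9] [25] [21] [21] → 8 containers.
8 crates exceed 20 m³ (half the capacity), and no two of those can share a container, so at least 8 containers are needed.
So 8 is already optimal.

0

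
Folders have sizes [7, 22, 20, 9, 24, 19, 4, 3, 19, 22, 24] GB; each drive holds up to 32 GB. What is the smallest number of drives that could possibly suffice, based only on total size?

Total size = 7 + 22 + 20 + 9 + 24 + 19 + 4 + 3 + 19 + 22 + 24 = 173 GB.
⌈173 / 32⌉ = 6.

6 drives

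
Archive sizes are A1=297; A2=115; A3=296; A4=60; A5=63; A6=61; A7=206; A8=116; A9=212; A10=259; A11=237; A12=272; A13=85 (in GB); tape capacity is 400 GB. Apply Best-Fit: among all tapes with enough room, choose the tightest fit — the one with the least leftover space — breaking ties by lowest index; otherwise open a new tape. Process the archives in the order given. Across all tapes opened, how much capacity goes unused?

521

A1 (297 GB) → tape 1 (remaining 103 GB)
A2 (115 GB) → tape 2 (remaining 285 GB)
A3 (296 GB) → tape 3 (remaining 104 GB)
A4 (60 GB) → tape 1 (remaining 43 GB)
A5 (63 GB) → tape 3 (remaining 41 GB)
A6 (61 GB) → tape 2 (remaining 224 GB)
A7 (206 GB) → tape 2 (remaining 18 GB)
A8 (116 GB) → tape 4 (remaining 284 GB)
A9 (212 GB) → tape 4 (remaining 72 GB)
A10 (259 GB) → tape 5 (remaining 141 GB)
A11 (237 GB) → tape 6 (remaining 163 GB)
A12 (272 GB) → tape 7 (remaining 128 GB)
A13 (85 GB) → tape 7 (remaining 43 GB)
7 tapes × 400 GB = 2800 GB; used 2279 GB; unused 521 GB.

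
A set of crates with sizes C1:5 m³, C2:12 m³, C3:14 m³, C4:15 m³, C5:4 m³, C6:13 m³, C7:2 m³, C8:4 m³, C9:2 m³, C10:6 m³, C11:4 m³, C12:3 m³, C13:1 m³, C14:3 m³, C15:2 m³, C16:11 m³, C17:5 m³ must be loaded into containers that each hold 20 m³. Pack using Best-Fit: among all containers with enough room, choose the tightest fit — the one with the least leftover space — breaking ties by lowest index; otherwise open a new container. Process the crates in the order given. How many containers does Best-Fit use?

6 containers

C1 (5 m³) → container 1 (remaining 15 m³)
C2 (12 m³) → container 1 (remaining 3 m³)
C3 (14 m³) → container 2 (remaining 6 m³)
C4 (15 m³) → container 3 (remaining 5 m³)
C5 (4 m³) → container 3 (remaining 1 m³)
C6 (13 m³) → container 4 (remaining 7 m³)
C7 (2 m³) → container 1 (remaining 1 m³)
C8 (4 m³) → container 2 (remaining 2 m³)
C9 (2 m³) → container 2 (remaining 0 m³)
C10 (6 m³) → container 4 (remaining 1 m³)
C11 (4 m³) → container 5 (remaining 16 m³)
C12 (3 m³) → container 5 (remaining 13 m³)
C13 (1 m³) → container 1 (remaining 0 m³)
C14 (3 m³) → container 5 (remaining 10 m³)
C15 (2 m³) → container 5 (remaining 8 m³)
C16 (11 m³) → container 6 (remaining 9 m³)
C17 (5 m³) → container 5 (remaining 3 m³)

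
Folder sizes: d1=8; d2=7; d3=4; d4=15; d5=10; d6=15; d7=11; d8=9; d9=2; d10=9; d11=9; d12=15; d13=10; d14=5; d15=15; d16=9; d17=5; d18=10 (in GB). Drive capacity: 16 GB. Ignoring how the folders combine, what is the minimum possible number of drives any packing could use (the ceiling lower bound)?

Total size = 8 + 7 + 4 + 15 + 10 + 15 + 11 + 9 + 2 + 9 + 9 + 15 + 10 + 5 + 15 + 9 + 5 + 10 = 168 GB.
⌈168 / 16⌉ = 11.

11 drives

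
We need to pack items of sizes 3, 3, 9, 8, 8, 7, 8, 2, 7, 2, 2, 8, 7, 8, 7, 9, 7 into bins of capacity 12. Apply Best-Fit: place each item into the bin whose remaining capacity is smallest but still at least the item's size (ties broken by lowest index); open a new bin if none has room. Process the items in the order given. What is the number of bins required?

3 → bin 1 (remaining 9)
3 → bin 1 (remaining 6)
9 → bin 2 (remaining 3)
8 → bin 3 (remaining 4)
8 → bin 4 (remaining 4)
7 → bin 5 (remaining 5)
8 → bin 6 (remaining 4)
2 → bin 2 (remaining 1)
7 → bin 7 (remaining 5)
2 → bin 3 (remaining 2)
2 → bin 3 (remaining 0)
8 → bin 8 (remaining 4)
7 → bin 9 (remaining 5)
8 → bin 10 (remaining 4)
7 → bin 11 (remaining 5)
9 → bin 12 (remaining 3)
7 → bin 13 (remaining 5)

13 bins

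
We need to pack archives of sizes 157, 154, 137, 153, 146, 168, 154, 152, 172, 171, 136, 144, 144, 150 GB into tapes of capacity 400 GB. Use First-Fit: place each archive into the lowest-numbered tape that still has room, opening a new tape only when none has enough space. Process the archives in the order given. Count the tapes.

7 tapes

157 GB → tape 1 (remaining 243 GB)
154 GB → tape 1 (remaining 89 GB)
137 GB → tape 2 (remaining 263 GB)
153 GB → tape 2 (remaining 110 GB)
146 GB → tape 3 (remaining 254 GB)
168 GB → tape 3 (remaining 86 GB)
154 GB → tape 4 (remaining 246 GB)
152 GB → tape 4 (remaining 94 GB)
172 GB → tape 5 (remaining 228 GB)
171 GB → tape 5 (remaining 57 GB)
136 GB → tape 6 (remaining 264 GB)
144 GB → tape 6 (remaining 120 GB)
144 GB → tape 7 (remaining 256 GB)
150 GB → tape 7 (remaining 106 GB)
Final tapes: [157,154] [137,153] [146,168] [154,152] [172,171] [136,144] [144,150].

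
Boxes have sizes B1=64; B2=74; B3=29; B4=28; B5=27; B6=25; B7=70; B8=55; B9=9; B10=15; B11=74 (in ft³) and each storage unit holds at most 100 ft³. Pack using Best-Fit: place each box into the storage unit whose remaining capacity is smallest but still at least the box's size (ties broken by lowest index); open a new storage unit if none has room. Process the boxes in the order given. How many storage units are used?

storage unit 1: place B1 (64 ft³), 36 ft³ left
storage unit 2: place B2 (74 ft³), 26 ft³ left
storage unit 1: place B3 (29 ft³), 7 ft³ left
storage unit 3: place B4 (28 ft³), 72 ft³ left
storage unit 3: place B5 (27 ft³), 45 ft³ left
storage unit 2: place B6 (25 ft³), 1 ft³ left
storage unit 4: place B7 (70 ft³), 30 ft³ left
storage unit 5: place B8 (55 ft³), 45 ft³ left
storage unit 4: place B9 (9 ft³), 21 ft³ left
storage unit 4: place B10 (15 ft³), 6 ft³ left
storage unit 6: place B11 (74 ft³), 26 ft³ left

6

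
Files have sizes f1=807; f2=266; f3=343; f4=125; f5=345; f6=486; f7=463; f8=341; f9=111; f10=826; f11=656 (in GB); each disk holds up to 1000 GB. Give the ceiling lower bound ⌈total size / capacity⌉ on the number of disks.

5

Total size = 807 + 266 + 343 + 125 + 345 + 486 + 463 + 341 + 111 + 826 + 656 = 4769 GB.
⌈4769 / 1000⌉ = 5.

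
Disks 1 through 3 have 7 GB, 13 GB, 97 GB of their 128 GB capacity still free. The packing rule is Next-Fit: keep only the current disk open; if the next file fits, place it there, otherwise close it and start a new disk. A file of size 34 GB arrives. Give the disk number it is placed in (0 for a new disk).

Next-Fit only looks at disk 3, which has 97 GB free.
34 GB fits there.

3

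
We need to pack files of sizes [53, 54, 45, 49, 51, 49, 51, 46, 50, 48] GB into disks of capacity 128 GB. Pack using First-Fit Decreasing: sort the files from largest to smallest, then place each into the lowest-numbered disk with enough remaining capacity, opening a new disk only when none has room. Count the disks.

Sorted descending: 54, 53, 51, 51, 50, 49, 49, 48, 46, 45.
disk 1: place 54 GB, 74 GB left
disk 1: place 53 GB, 21 GB left
disk 2: place 51 GB, 77 GB left
disk 2: place 51 GB, 26 GB left
disk 3: place 50 GB, 78 GB left
disk 3: place 49 GB, 29 GB left
disk 4: place 49 GB, 79 GB left
disk 4: place 48 GB, 31 GB left
disk 5: place 46 GB, 82 GB left
disk 5: place 45 GB, 37 GB left

5 disks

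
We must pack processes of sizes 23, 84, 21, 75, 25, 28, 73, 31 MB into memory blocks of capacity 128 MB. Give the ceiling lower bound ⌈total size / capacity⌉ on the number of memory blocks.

Total size = 23 + 84 + 21 + 75 + 25 + 28 + 73 + 31 = 360 MB.
⌈360 / 128⌉ = 3.

3 memory blocks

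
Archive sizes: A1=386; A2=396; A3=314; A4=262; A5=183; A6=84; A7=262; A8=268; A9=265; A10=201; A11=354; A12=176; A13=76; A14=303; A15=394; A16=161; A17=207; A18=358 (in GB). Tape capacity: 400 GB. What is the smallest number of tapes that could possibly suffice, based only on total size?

Total size = 386 + 396 + 314 + 262 + 183 + 84 + 262 + 268 + 265 + 201 + 354 + 176 + 76 + 303 + 394 + 161 + 207 + 358 = 4650 GB.
⌈4650 / 400⌉ = 12.

12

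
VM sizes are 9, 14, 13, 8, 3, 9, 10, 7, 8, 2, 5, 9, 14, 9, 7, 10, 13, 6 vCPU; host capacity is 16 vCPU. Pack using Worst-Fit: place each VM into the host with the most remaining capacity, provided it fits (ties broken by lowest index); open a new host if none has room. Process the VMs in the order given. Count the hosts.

9 vCPU → host 1 (remaining 7 vCPU)
14 vCPU → host 2 (remaining 2 vCPU)
13 vCPU → host 3 (remaining 3 vCPU)
8 vCPU → host 4 (remaining 8 vCPU)
3 vCPU → host 4 (remaining 5 vCPU)
9 vCPU → host 5 (remaining 7 vCPU)
10 vCPU → host 6 (remaining 6 vCPU)
7 vCPU → host 1 (remaining 0 vCPU)
8 vCPU → host 7 (remaining 8 vCPU)
2 vCPU → host 7 (remaining 6 vCPU)
5 vCPU → host 5 (remaining 2 vCPU)
9 vCPU → host 8 (remaining 7 vCPU)
14 vCPU → host 9 (remaining 2 vCPU)
9 vCPU → host 10 (remaining 7 vCPU)
7 vCPU → host 8 (remaining 0 vCPU)
10 vCPU → host 11 (remaining 6 vCPU)
13 vCPU → host 12 (remaining 3 vCPU)
6 vCPU → host 10 (remaining 1 vCPU)

12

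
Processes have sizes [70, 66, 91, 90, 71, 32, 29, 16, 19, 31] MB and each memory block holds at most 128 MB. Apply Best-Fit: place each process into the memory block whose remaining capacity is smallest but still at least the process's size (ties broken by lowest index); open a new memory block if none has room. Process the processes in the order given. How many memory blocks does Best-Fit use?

memory block 1: place 70 MB, 58 MB left
memory block 2: place 66 MB, 62 MB left
memory block 3: place 91 MB, 37 MB left
memory block 4: place 90 MB, 38 MB left
memory block 5: place 71 MB, 57 MB left
memory block 3: place 32 MB, 5 MB left
memory block 4: place 29 MB, 9 MB left
memory block 5: place 16 MB, 41 MB left
memory block 5: place 19 MB, 22 MB left
memory block 1: place 31 MB, 27 MB left
Final memory blocks: [70,31] [66] [91,32] [90,29] [71,16,19].

5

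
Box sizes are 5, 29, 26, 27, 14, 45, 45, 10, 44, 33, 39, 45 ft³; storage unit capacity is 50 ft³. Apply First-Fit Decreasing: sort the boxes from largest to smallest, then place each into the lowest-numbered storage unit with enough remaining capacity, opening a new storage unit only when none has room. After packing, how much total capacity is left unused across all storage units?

88

Sorted descending: 45, 45, 45, 44, 39, 33, 29, 27, 26, 14, 10, 5.
storage unit 1: place 45 ft³, 5 ft³ left
storage unit 2: place 45 ft³, 5 ft³ left
storage unit 3: place 45 ft³, 5 ft³ left
storage unit 4: place 44 ft³, 6 ft³ left
storage unit 5: place 39 ft³, 11 ft³ left
storage unit 6: place 33 ft³, 17 ft³ left
storage unit 7: place 29 ft³, 21 ft³ left
storage unit 8: place 27 ft³, 23 ft³ left
storage unit 9: place 26 ft³, 24 ft³ left
storage unit 6: place 14 ft³, 3 ft³ left
storage unit 5: place 10 ft³, 1 ft³ left
storage unit 1: place 5 ft³, 0 ft³ left
9 storage units × 50 ft³ = 450 ft³; used 362 ft³; unused 88 ft³.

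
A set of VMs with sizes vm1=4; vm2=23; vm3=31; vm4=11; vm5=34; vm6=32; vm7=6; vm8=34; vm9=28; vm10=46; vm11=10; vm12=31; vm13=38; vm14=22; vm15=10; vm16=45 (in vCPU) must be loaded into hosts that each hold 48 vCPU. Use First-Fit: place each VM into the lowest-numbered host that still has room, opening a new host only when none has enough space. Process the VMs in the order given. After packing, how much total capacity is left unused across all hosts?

123

vm1 (4 vCPU) → host 1 (remaining 44 vCPU)
vm2 (23 vCPU) → host 1 (remaining 21 vCPU)
vm3 (31 vCPU) → host 2 (remaining 17 vCPU)
vm4 (11 vCPU) → host 1 (remaining 10 vCPU)
vm5 (34 vCPU) → host 3 (remaining 14 vCPU)
vm6 (32 vCPU) → host 4 (remaining 16 vCPU)
vm7 (6 vCPU) → host 1 (remaining 4 vCPU)
vm8 (34 vCPU) → host 5 (remaining 14 vCPU)
vm9 (28 vCPU) → host 6 (remaining 20 vCPU)
vm10 (46 vCPU) → host 7 (remaining 2 vCPU)
vm11 (10 vCPU) → host 2 (remaining 7 vCPU)
vm12 (31 vCPU) → host 8 (remaining 17 vCPU)
vm13 (38 vCPU) → host 9 (remaining 10 vCPU)
vm14 (22 vCPU) → host 10 (remaining 26 vCPU)
vm15 (10 vCPU) → host 3 (remaining 4 vCPU)
vm16 (45 vCPU) → host 11 (remaining 3 vCPU)
11 hosts × 48 vCPU = 528 vCPU; used 405 vCPU; unused 123 vCPU.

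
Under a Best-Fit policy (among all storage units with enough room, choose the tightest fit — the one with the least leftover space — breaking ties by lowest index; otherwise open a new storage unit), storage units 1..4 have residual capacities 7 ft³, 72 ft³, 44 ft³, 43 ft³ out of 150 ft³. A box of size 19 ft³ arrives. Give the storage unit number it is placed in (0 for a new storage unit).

Storage units with room: storage unit 2 (72 ft³), storage unit 3 (44 ft³), storage unit 4 (43 ft³).
Tightest fit is storage unit 4 with 43 ft³ free.

4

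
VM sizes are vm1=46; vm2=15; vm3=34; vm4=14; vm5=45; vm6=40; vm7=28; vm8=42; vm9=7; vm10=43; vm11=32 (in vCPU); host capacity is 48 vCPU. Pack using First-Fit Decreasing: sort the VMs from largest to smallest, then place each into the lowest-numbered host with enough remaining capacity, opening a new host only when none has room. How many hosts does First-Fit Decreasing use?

Sorted descending: 46, 45, 43, 42, 40, 34, 32, 28, 15, 14, 7.
Put 46 vCPU in host 1; 2 vCPU remain.
Put 45 vCPU in host 2; 3 vCPU remain.
Put 43 vCPU in host 3; 5 vCPU remain.
Put 42 vCPU in host 4; 6 vCPU remain.
Put 40 vCPU in host 5; 8 vCPU remain.
Put 34 vCPU in host 6; 14 vCPU remain.
Put 32 vCPU in host 7; 16 vCPU remain.
Put 28 vCPU in host 8; 20 vCPU remain.
Put 15 vCPU in host 7; 1 vCPU remain.
Put 14 vCPU in host 6; 0 vCPU remain.
Put 7 vCPU in host 5; 1 vCPU remain.

8 hosts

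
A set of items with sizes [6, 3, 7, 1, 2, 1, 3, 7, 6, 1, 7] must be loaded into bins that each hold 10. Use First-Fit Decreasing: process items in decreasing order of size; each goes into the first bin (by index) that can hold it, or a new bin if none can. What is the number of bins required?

Sorted descending: 7, 7, 7, 6, 6, 3, 3, 2, 1, 1, 1.
bin 1: place 7, 3 left
bin 2: place 7, 3 left
bin 3: place 7, 3 left
bin 4: place 6, 4 left
bin 5: place 6, 4 left
bin 1: place 3, 0 left
bin 2: place 3, 0 left
bin 3: place 2, 1 left
bin 3: place 1, 0 left
bin 4: place 1, 3 left
bin 4: place 1, 2 left

5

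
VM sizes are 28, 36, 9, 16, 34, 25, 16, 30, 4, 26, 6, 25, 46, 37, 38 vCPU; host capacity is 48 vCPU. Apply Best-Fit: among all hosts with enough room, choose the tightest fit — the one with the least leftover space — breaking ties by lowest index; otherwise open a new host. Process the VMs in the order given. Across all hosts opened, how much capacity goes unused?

28 vCPU → host 1 (remaining 20 vCPU)
36 vCPU → host 2 (remaining 12 vCPU)
9 vCPU → host 2 (remaining 3 vCPU)
16 vCPU → host 1 (remaining 4 vCPU)
34 vCPU → host 3 (remaining 14 vCPU)
25 vCPU → host 4 (remaining 23 vCPU)
16 vCPU → host 4 (remaining 7 vCPU)
30 vCPU → host 5 (remaining 18 vCPU)
4 vCPU → host 1 (remaining 0 vCPU)
26 vCPU → host 6 (remaining 22 vCPU)
6 vCPU → host 4 (remaining 1 vCPU)
25 vCPU → host 7 (remaining 23 vCPU)
46 vCPU → host 8 (remaining 2 vCPU)
37 vCPU → host 9 (remaining 11 vCPU)
38 vCPU → host 10 (remaining 10 vCPU)
10 hosts × 48 vCPU = 480 vCPU; used 376 vCPU; unused 104 vCPU.

104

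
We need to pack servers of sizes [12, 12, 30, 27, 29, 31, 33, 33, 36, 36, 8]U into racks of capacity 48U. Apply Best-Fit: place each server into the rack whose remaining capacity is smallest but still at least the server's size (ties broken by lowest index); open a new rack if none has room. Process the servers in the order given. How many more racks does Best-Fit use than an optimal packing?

Best-Fit: [12,12] [30] [27] [29] [31] [33] [33] [36,8] [36] → 9 racks.
8 servers exceed 24U (half the capacity), and no two of those can share a rack, so at least 8 racks are needed.
An optimal packing achieves that bound: [36,12] [36,12] [33,8] [33] [31] [30] [29] [27] → 8 racks.
Excess: 9 − 8 = 1.

1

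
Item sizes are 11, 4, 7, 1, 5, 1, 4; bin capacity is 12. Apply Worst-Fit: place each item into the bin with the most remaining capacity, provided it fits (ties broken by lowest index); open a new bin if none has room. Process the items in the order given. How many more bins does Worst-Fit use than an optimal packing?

Worst-Fit: [11,1] [4,7] [5,1,4] → 3 bins.
Total size 33; any packing needs at least ⌈33/12⌉ = 3 bins.
So 3 is already optimal.

0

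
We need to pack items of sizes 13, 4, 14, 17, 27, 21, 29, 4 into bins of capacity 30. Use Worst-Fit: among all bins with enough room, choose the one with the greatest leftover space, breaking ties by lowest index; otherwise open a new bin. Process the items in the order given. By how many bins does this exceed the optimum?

Worst-Fit: [13,4] [14,4] [17] [27] [21] [29] → 6 bins.
Total size 129; any packing needs at least ⌈129/30⌉ = 5 bins.
An optimal packing achieves that bound: [29] [27] [21,4,4] [17,13] [14] → 5 bins.
Excess: 6 − 5 = 1.

1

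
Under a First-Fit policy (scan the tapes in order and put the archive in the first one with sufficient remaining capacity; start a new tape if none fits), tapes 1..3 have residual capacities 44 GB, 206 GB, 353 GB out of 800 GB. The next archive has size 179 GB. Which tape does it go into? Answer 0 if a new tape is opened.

2

Tapes with room: tape 2 (206 GB), tape 3 (353 GB).
The first with room is tape 2.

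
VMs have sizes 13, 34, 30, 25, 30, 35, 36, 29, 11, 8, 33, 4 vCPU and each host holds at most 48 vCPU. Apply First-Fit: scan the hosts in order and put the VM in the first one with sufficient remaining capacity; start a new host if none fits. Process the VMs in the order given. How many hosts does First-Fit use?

13 vCPU → host 1 (remaining 35 vCPU)
34 vCPU → host 1 (remaining 1 vCPU)
30 vCPU → host 2 (remaining 18 vCPU)
25 vCPU → host 3 (remaining 23 vCPU)
30 vCPU → host 4 (remaining 18 vCPU)
35 vCPU → host 5 (remaining 13 vCPU)
36 vCPU → host 6 (remaining 12 vCPU)
29 vCPU → host 7 (remaining 19 vCPU)
11 vCPU → host 2 (remaining 7 vCPU)
8 vCPU → host 3 (remaining 15 vCPU)
33 vCPU → host 8 (remaining 15 vCPU)
4 vCPU → host 2 (remaining 3 vCPU)
Final hosts: [13,34] [30,11,4] [25,8] [30] [35] [36] [29] [33].

8 hosts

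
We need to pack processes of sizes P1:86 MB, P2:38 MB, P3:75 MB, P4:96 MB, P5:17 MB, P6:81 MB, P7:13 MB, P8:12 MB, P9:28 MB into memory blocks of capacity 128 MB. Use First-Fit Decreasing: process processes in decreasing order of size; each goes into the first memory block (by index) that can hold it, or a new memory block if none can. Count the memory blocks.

4

Sorted descending: 96, 86, 81, 75, 38, 28, 17, 13, 12.
memory block 1: place 96 MB, 32 MB left
memory block 2: place 86 MB, 42 MB left
memory block 3: place 81 MB, 47 MB left
memory block 4: place 75 MB, 53 MB left
memory block 2: place 38 MB, 4 MB left
memory block 1: place 28 MB, 4 MB left
memory block 3: place 17 MB, 30 MB left
memory block 3: place 13 MB, 17 MB left
memory block 3: place 12 MB, 5 MB left
Final memory blocks: [96,28] [86,38] [81,17,13,12] [75].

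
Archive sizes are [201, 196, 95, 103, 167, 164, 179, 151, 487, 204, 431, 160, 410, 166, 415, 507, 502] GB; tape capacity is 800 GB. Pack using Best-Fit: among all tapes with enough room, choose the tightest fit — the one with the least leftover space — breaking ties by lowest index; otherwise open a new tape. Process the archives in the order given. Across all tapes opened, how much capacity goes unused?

201 GB → tape 1 (remaining 599 GB)
196 GB → tape 1 (remaining 403 GB)
95 GB → tape 1 (remaining 308 GB)
103 GB → tape 1 (remaining 205 GB)
167 GB → tape 1 (remaining 38 GB)
164 GB → tape 2 (remaining 636 GB)
179 GB → tape 2 (remaining 457 GB)
151 GB → tape 2 (remaining 306 GB)
487 GB → tape 3 (remaining 313 GB)
204 GB → tape 2 (remaining 102 GB)
431 GB → tape 4 (remaining 369 GB)
160 GB → tape 3 (remaining 153 GB)
410 GB → tape 5 (remaining 390 GB)
166 GB → tape 4 (remaining 203 GB)
415 GB → tape 6 (remaining 385 GB)
507 GB → tape 7 (remaining 293 GB)
502 GB → tape 8 (remaining 298 GB)
8 tapes × 800 GB = 6400 GB; used 4538 GB; unused 1862 GB.

1862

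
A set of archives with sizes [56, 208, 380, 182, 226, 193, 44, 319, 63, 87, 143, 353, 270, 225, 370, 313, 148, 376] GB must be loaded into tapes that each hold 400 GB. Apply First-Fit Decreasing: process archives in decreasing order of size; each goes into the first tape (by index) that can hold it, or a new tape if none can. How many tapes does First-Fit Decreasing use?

Sorted descending: 380, 376, 370, 353, 319, 313, 270, 226, 225, 208, 193, 182, 148, 143, 87, 63, 56, 44.
Put 380 GB in tape 1; 20 GB remain.
Put 376 GB in tape 2; 24 GB remain.
Put 370 GB in tape 3; 30 GB remain.
Put 353 GB in tape 4; 47 GB remain.
Put 319 GB in tape 5; 81 GB remain.
Put 313 GB in tape 6; 87 GB remain.
Put 270 GB in tape 7; 130 GB remain.
Put 226 GB in tape 8; 174 GB remain.
Put 225 GB in tape 9; 175 GB remain.
Put 208 GB in tape 10; 192 GB remain.
Put 193 GB in tape 11; 207 GB remain.
Put 182 GB in tape 10; 10 GB remain.
Put 148 GB in tape 8; 26 GB remain.
Put 143 GB in tape 9; 32 GB remain.
Put 87 GB in tape 6; 0 GB remain.
Put 63 GB in tape 5; 18 GB remain.
Put 56 GB in tape 7; 74 GB remain.
Put 44 GB in tape 4; 3 GB remain.

11 tapes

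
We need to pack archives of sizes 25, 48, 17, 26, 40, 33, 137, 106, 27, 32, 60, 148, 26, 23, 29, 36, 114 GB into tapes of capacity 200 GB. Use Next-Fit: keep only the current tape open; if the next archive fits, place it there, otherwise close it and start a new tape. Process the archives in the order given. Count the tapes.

25 GB → tape 1 (remaining 175 GB)
48 GB → tape 1 (remaining 127 GB)
17 GB → tape 1 (remaining 110 GB)
26 GB → tape 1 (remaining 84 GB)
40 GB → tape 1 (remaining 44 GB)
33 GB → tape 1 (remaining 11 GB)
137 GB → tape 2 (remaining 63 GB)
106 GB → tape 3 (remaining 94 GB)
27 GB → tape 3 (remaining 67 GB)
32 GB → tape 3 (remaining 35 GB)
60 GB → tape 4 (remaining 140 GB)
148 GB → tape 5 (remaining 52 GB)
26 GB → tape 5 (remaining 26 GB)
23 GB → tape 5 (remaining 3 GB)
29 GB → tape 6 (remaining 171 GB)
36 GB → tape 6 (remaining 135 GB)
114 GB → tape 6 (remaining 21 GB)
Final tapes: [25,48,17,26,40,33] [137] [106,27,32] [60] [148,26,23] [29,36,114].

6 tapes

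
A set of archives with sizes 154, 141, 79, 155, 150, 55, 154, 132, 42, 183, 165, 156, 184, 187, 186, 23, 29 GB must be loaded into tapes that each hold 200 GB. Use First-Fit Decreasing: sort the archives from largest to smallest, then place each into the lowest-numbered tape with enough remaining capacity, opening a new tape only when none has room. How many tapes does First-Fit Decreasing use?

13

Sorted descending: 187, 186, 184, 183, 165, 156, 155, 154, 154, 150, 141, 132, 79, 55, 42, 29, 23.
tape 1: place 187 GB, 13 GB left
tape 2: place 186 GB, 14 GB left
tape 3: place 184 GB, 16 GB left
tape 4: place 183 GB, 17 GB left
tape 5: place 165 GB, 35 GB left
tape 6: place 156 GB, 44 GB left
tape 7: place 155 GB, 45 GB left
tape 8: place 154 GB, 46 GB left
tape 9: place 154 GB, 46 GB left
tape 10: place 150 GB, 50 GB left
tape 11: place 141 GB, 59 GB left
tape 12: place 132 GB, 68 GB left
tape 13: place 79 GB, 121 GB left
tape 11: place 55 GB, 4 GB left
tape 6: place 42 GB, 2 GB left
tape 5: place 29 GB, 6 GB left
tape 7: place 23 GB, 22 GB left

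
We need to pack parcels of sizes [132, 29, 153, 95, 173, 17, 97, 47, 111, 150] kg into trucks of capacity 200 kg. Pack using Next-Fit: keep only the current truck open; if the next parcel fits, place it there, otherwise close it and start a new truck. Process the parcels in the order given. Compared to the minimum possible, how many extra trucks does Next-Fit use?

Next-Fit: [132,29] [153] [95] [173,17] [97,47] [111] [150] → 7 trucks.
Total size 1004 kg; any packing needs at least ⌈1004/200⌉ = 6 trucks.
An optimal packing achieves that bound: [173,17] [153,47] [150,29] [132] [111] [97,95] → 6 trucks.
Excess: 7 − 6 = 1.

1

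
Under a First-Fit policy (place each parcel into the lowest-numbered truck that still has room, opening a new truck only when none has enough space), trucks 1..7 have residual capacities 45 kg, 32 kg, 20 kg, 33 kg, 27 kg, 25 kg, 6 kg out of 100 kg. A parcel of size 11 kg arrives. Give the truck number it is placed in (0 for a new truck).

Trucks with room: truck 1 (45 kg), truck 2 (32 kg), truck 3 (20 kg), truck 4 (33 kg), truck 5 (27 kg), truck 6 (25 kg).
The first with room is truck 1.

1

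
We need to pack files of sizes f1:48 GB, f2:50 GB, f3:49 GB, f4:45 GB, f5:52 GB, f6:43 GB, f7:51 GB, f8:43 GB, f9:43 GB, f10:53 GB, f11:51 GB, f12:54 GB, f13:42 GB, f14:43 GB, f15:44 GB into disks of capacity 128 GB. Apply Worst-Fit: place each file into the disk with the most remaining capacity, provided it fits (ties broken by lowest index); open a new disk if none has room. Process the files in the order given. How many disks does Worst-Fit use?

disk 1: place f1 (48 GB), 80 GB left
disk 1: place f2 (50 GB), 30 GB left
disk 2: place f3 (49 GB), 79 GB left
disk 2: place f4 (45 GB), 34 GB left
disk 3: place f5 (52 GB), 76 GB left
disk 3: place f6 (43 GB), 33 GB left
disk 4: place f7 (51 GB), 77 GB left
disk 4: place f8 (43 GB), 34 GB left
disk 5: place f9 (43 GB), 85 GB left
disk 5: place f10 (53 GB), 32 GB left
disk 6: place f11 (51 GB), 77 GB left
disk 6: place f12 (54 GB), 23 GB left
disk 7: place f13 (42 GB), 86 GB left
disk 7: place f14 (43 GB), 43 GB left
disk 8: place f15 (44 GB), 84 GB left
Final disks: [48,50] [49,45] [52,43] [51,43] [43,53] [51,54] [42,43] [44].

8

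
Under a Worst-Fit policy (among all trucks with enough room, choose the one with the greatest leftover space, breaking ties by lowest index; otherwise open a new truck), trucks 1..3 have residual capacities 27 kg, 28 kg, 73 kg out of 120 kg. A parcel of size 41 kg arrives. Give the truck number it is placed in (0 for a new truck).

3

Trucks with room: truck 3 (73 kg).
Most room is truck 3 with 73 kg free.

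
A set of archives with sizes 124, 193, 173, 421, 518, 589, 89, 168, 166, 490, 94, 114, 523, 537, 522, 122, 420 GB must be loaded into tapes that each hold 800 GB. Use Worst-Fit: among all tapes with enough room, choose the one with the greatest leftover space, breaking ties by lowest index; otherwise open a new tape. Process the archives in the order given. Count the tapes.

9

tape 1: place 124 GB, 676 GB left
tape 1: place 193 GB, 483 GB left
tape 1: place 173 GB, 310 GB left
tape 2: place 421 GB, 379 GB left
tape 3: place 518 GB, 282 GB left
tape 4: place 589 GB, 211 GB left
tape 2: place 89 GB, 290 GB left
tape 1: place 168 GB, 142 GB left
tape 2: place 166 GB, 124 GB left
tape 5: place 490 GB, 310 GB left
tape 5: place 94 GB, 216 GB left
tape 3: place 114 GB, 168 GB left
tape 6: place 523 GB, 277 GB left
tape 7: place 537 GB, 263 GB left
tape 8: place 522 GB, 278 GB left
tape 8: place 122 GB, 156 GB left
tape 9: place 420 GB, 380 GB left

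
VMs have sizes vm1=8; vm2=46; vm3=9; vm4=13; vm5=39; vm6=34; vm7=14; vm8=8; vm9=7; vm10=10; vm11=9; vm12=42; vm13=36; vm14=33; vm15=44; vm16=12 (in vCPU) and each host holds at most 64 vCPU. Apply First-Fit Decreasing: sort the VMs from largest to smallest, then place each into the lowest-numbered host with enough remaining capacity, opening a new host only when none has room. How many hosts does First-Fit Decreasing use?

7

Sorted descending: 46, 44, 42, 39, 36, 34, 33, 14, 13, 12, 10, 9, 9, 8, 8, 7.
46 vCPU → host 1 (remaining 18 vCPU)
44 vCPU → host 2 (remaining 20 vCPU)
42 vCPU → host 3 (remaining 22 vCPU)
39 vCPU → host 4 (remaining 25 vCPU)
36 vCPU → host 5 (remaining 28 vCPU)
34 vCPU → host 6 (remaining 30 vCPU)
33 vCPU → host 7 (remaining 31 vCPU)
14 vCPU → host 1 (remaining 4 vCPU)
13 vCPU → host 2 (remaining 7 vCPU)
12 vCPU → host 3 (remaining 10 vCPU)
10 vCPU → host 3 (remaining 0 vCPU)
9 vCPU → host 4 (remaining 16 vCPU)
9 vCPU → host 4 (remaining 7 vCPU)
8 vCPU → host 5 (remaining 20 vCPU)
8 vCPU → host 5 (remaining 12 vCPU)
7 vCPU → host 2 (remaining 0 vCPU)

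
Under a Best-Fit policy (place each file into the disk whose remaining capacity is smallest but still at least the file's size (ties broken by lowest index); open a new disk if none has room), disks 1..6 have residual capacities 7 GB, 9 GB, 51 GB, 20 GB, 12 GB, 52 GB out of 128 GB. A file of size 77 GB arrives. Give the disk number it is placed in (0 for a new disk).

0

No disk has ≥ 77 GB free, so a new disk is opened.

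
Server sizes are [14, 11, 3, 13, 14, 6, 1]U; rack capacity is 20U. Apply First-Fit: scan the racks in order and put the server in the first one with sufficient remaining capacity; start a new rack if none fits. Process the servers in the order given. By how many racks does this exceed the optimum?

0

First-Fit: [14,3,1] [11,6] [13] [14] → 4 racks.
Total size 62U; any packing needs at least ⌈62/20⌉ = 4 racks.
So 4 is already optimal.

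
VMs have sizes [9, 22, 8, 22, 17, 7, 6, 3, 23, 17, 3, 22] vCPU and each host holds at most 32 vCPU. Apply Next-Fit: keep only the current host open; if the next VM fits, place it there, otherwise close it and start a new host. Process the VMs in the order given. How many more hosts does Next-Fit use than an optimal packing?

Next-Fit: [9,22] [8,22] [17,7,6] [3,23] [17,3] [22] → 6 hosts.
6 VMs exceed 16 vCPU (half the capacity), and no two of those can share a host, so at least 6 hosts are needed.
So 6 is already optimal.

0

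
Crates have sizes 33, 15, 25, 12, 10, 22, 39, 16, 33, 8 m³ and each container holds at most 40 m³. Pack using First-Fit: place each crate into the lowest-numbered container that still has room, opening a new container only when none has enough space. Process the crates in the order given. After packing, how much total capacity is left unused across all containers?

27

Put 33 m³ in container 1; 7 m³ remain.
Put 15 m³ in container 2; 25 m³ remain.
Put 25 m³ in container 2; 0 m³ remain.
Put 12 m³ in container 3; 28 m³ remain.
Put 10 m³ in container 3; 18 m³ remain.
Put 22 m³ in container 4; 18 m³ remain.
Put 39 m³ in container 5; 1 m³ remain.
Put 16 m³ in container 3; 2 m³ remain.
Put 33 m³ in container 6; 7 m³ remain.
Put 8 m³ in container 4; 10 m³ remain.
6 containers × 40 m³ = 240 m³; used 213 m³; unused 27 m³.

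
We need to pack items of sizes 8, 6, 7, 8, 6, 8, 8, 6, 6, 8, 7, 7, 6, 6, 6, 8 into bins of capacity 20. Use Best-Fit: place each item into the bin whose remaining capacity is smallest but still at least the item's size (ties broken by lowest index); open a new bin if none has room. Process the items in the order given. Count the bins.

6

Put 8 in bin 1; 12 remain.
Put 6 in bin 1; 6 remain.
Put 7 in bin 2; 13 remain.
Put 8 in bin 2; 5 remain.
Put 6 in bin 1; 0 remain.
Put 8 in bin 3; 12 remain.
Put 8 in bin 3; 4 remain.
Put 6 in bin 4; 14 remain.
Put 6 in bin 4; 8 remain.
Put 8 in bin 4; 0 remain.
Put 7 in bin 5; 13 remain.
Put 7 in bin 5; 6 remain.
Put 6 in bin 5; 0 remain.
Put 6 in bin 6; 14 remain.
Put 6 in bin 6; 8 remain.
Put 8 in bin 6; 0 remain.
Final bins: [8,6,6] [7,8] [8,8] [6,6,8] [7,7,6] [6,6,8].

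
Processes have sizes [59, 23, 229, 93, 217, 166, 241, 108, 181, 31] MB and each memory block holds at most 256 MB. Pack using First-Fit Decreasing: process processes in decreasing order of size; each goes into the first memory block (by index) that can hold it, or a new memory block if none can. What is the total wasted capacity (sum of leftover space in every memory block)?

Sorted descending: 241, 229, 217, 181, 166, 108, 93, 59, 31, 23.
memory block 1: place 241 MB, 15 MB left
memory block 2: place 229 MB, 27 MB left
memory block 3: place 217 MB, 39 MB left
memory block 4: place 181 MB, 75 MB left
memory block 5: place 166 MB, 90 MB left
memory block 6: place 108 MB, 148 MB left
memory block 6: place 93 MB, 55 MB left
memory block 4: place 59 MB, 16 MB left
memory block 3: place 31 MB, 8 MB left
memory block 2: place 23 MB, 4 MB left
6 memory blocks × 256 MB = 1536 MB; used 1348 MB; unused 188 MB.

188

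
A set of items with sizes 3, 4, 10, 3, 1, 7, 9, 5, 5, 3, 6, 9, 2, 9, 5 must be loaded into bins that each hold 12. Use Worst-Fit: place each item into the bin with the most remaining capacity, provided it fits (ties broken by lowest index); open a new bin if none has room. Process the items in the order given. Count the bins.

3 → bin 1 (remaining 9)
4 → bin 1 (remaining 5)
10 → bin 2 (remaining 2)
3 → bin 1 (remaining 2)
1 → bin 1 (remaining 1)
7 → bin 3 (remaining 5)
9 → bin 4 (remaining 3)
5 → bin 3 (remaining 0)
5 → bin 5 (remaining 7)
3 → bin 5 (remaining 4)
6 → bin 6 (remaining 6)
9 → bin 7 (remaining 3)
2 → bin 6 (remaining 4)
9 → bin 8 (remaining 3)
5 → bin 9 (remaining 7)
Final bins: [3,4,3,1] [10] [7,5] [9] [5,3] [6,2] [9] [9] [5].

9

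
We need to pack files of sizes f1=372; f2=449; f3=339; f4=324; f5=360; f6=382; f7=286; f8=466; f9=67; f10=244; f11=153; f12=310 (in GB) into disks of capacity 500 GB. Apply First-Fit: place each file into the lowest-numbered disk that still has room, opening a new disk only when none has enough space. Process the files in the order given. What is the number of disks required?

Put f1 (372 GB) in disk 1; 128 GB remain.
Put f2 (449 GB) in disk 2; 51 GB remain.
Put f3 (339 GB) in disk 3; 161 GB remain.
Put f4 (324 GB) in disk 4; 176 GB remain.
Put f5 (360 GB) in disk 5; 140 GB remain.
Put f6 (382 GB) in disk 6; 118 GB remain.
Put f7 (286 GB) in disk 7; 214 GB remain.
Put f8 (466 GB) in disk 8; 34 GB remain.
Put f9 (67 GB) in disk 1; 61 GB remain.
Put f10 (244 GB) in disk 9; 256 GB remain.
Put f11 (153 GB) in disk 3; 8 GB remain.
Put f12 (310 GB) in disk 10; 190 GB remain.
Final disks: [372,67] [449] [339,153] [324] [360] [382] [286] [466] [244] [310].

10 disks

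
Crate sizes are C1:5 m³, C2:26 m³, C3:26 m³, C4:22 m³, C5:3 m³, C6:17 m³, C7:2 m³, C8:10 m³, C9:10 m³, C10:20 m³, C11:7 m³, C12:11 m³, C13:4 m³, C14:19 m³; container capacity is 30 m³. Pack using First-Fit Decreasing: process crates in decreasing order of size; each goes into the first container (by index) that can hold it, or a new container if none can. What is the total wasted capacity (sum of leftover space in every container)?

28

Sorted descending: 26, 26, 22, 20, 19, 17, 11, 10, 10, 7, 5, 4, 3, 2.
Put 26 m³ in container 1; 4 m³ remain.
Put 26 m³ in container 2; 4 m³ remain.
Put 22 m³ in container 3; 8 m³ remain.
Put 20 m³ in container 4; 10 m³ remain.
Put 19 m³ in container 5; 11 m³ remain.
Put 17 m³ in container 6; 13 m³ remain.
Put 11 m³ in container 5; 0 m³ remain.
Put 10 m³ in container 4; 0 m³ remain.
Put 10 m³ in container 6; 3 m³ remain.
Put 7 m³ in container 3; 1 m³ remain.
Put 5 m³ in container 7; 25 m³ remain.
Put 4 m³ in container 1; 0 m³ remain.
Put 3 m³ in container 2; 1 m³ remain.
Put 2 m³ in container 6; 1 m³ remain.
7 containers × 30 m³ = 210 m³; used 182 m³; unused 28 m³.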